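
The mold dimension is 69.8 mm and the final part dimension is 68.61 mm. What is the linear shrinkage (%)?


Shrinkage = (mold - part) / mold * 100
= (69.8 - 68.61) / 69.8 * 100
= 1.19 / 69.8 * 100
= 1.7%

1.7%


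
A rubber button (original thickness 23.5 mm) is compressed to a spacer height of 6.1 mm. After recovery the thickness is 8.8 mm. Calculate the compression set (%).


CS = (t0 - recovered) / (t0 - ts) * 100
= (23.5 - 8.8) / (23.5 - 6.1) * 100
= 14.7 / 17.4 * 100
= 84.5%

84.5%


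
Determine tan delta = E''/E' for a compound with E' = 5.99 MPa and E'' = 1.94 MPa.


tan delta = E'' / E'
= 1.94 / 5.99
= 0.3239

tan delta = 0.3239


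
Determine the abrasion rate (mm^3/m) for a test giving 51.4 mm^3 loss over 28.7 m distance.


Rate = volume_loss / distance
= 51.4 / 28.7
= 1.791 mm^3/m

1.791 mm^3/m


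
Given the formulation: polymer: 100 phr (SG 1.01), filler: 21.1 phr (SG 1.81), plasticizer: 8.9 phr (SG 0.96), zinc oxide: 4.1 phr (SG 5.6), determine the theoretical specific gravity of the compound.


Sum of weights = 134.1
Volume contributions:
  polymer: 100/1.01 = 99.0099
  filler: 21.1/1.81 = 11.6575
  plasticizer: 8.9/0.96 = 9.2708
  zinc oxide: 4.1/5.6 = 0.7321
Sum of volumes = 120.6703
SG = 134.1 / 120.6703 = 1.111

SG = 1.111


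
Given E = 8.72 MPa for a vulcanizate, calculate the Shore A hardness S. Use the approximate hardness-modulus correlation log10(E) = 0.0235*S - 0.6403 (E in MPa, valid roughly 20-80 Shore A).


log10(E) = 0.0235*S - 0.6403  =>  S = (log10(E) + 0.6403) / 0.0235
log10(8.72) = 0.940516
S = (0.940516 + 0.6403) / 0.0235 = 1.580816 / 0.0235
S = 67.3

Shore A = 67.3


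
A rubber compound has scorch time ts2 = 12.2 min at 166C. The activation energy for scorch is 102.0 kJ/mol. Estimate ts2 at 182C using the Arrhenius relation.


Convert temperatures: T1 = 166 + 273.15 = 439.15 K, T2 = 182 + 273.15 = 455.15 K
ts2_new = 12.2 * exp(102000 / 8.314 * (1/455.15 - 1/439.15))
1/T2 - 1/T1 = -8.0048e-05
ts2_new = 4.57 min

4.57 min


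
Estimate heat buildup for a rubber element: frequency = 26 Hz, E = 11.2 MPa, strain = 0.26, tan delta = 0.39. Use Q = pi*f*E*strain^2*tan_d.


Q = pi * f * E * strain^2 * tan_d
= pi * 26 * 11.2 * 0.26^2 * 0.39
= pi * 26 * 11.2 * 0.0676 * 0.39
= 24.1186

Q = 24.1186


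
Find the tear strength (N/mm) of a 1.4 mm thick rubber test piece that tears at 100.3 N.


Tear strength = force / thickness
= 100.3 / 1.4
= 71.64 N/mm

71.64 N/mm


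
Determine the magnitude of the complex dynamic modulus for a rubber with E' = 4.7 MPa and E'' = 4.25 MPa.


|E*| = sqrt(E'^2 + E''^2)
= sqrt(4.7^2 + 4.25^2)
= sqrt(22.0900 + 18.0625)
= 6.337 MPa

6.337 MPa


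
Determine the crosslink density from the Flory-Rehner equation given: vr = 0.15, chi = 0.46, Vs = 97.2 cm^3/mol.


ln(1 - vr) = ln(1 - 0.15) = -0.1625
Numerator = -((-0.1625) + 0.15 + 0.46 * 0.15^2) = 0.0022
Denominator = 97.2 * (0.15^(1/3) - 0.15/2) = 44.3552
nu = 0.0022 / 44.3552 = 4.8899e-05 mol/cm^3

4.8899e-05 mol/cm^3


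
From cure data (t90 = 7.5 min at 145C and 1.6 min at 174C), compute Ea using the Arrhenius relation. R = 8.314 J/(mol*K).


T1 = 418.15 K, T2 = 447.15 K
1/T1 - 1/T2 = 1.5510e-04
ln(t1/t2) = ln(7.5/1.6) = 1.5449
Ea = 8.314 * 1.5449 / 1.5510e-04 = 82812.8175 J/mol
Ea = 82.81 kJ/mol

82.81 kJ/mol


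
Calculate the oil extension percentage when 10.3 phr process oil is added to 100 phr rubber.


Oil % = oil / (100 + oil) * 100
= 10.3 / (100 + 10.3) * 100
= 10.3 / 110.3 * 100
= 9.34%

9.34%


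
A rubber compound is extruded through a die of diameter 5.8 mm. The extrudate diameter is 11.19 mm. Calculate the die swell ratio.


Die swell ratio = D_extrudate / D_die
= 11.19 / 5.8
= 1.929

Die swell = 1.929


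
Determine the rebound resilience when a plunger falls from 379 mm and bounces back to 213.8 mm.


Resilience = h_rebound / h_drop * 100
= 213.8 / 379 * 100
= 56.4%

56.4%


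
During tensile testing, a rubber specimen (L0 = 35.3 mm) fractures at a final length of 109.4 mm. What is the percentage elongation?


Elongation = (Lf - L0) / L0 * 100
= (109.4 - 35.3) / 35.3 * 100
= 74.1 / 35.3 * 100
= 209.9%

209.9%


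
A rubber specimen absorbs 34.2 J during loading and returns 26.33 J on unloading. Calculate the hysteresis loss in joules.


Hysteresis loss = loading - unloading
= 34.2 - 26.33
= 7.87 J

7.87 J


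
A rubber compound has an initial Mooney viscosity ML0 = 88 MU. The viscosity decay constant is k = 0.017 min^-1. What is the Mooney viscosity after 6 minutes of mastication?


ML = ML0 * exp(-k * t)
ML = 88 * exp(-0.017 * 6)
ML = 88 * 0.9030
ML = 79.47 MU

79.47 MU


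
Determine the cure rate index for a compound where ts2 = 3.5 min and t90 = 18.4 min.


CRI = 100 / (t90 - ts2)
= 100 / (18.4 - 3.5)
= 100 / 14.9
= 6.71 min^-1

6.71 min^-1


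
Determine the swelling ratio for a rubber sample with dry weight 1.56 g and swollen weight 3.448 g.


Q = W_swollen / W_dry
Q = 3.448 / 1.56
Q = 2.21

Q = 2.21


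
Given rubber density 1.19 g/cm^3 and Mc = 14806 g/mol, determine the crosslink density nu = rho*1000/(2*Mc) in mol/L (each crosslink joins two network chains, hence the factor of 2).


nu = rho * 1000 / (2 * Mc)
nu = 1.19 * 1000 / (2 * 14806)
nu = 1190.0 / 29612
nu = 0.0402 mol/L

0.0402 mol/L


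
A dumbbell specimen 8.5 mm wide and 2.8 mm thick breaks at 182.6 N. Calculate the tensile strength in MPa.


Area = width * thickness = 8.5 * 2.8 = 23.8 mm^2
TS = force / area = 182.6 / 23.8 = 7.67 MPa

7.67 MPa


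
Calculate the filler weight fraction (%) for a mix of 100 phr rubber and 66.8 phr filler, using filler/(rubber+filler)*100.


Filler % = filler / (rubber + filler) * 100
= 66.8 / (100 + 66.8) * 100
= 66.8 / 166.8 * 100
= 40.05%

40.05%


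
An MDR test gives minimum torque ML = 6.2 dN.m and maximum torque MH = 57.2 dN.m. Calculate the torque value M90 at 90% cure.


M90 = ML + 0.9 * (MH - ML)
M90 = 6.2 + 0.9 * (57.2 - 6.2)
M90 = 6.2 + 0.9 * 51.0
M90 = 52.1 dN.m

52.1 dN.m


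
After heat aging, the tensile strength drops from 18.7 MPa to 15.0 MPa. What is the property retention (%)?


Retention = aged / original * 100
= 15.0 / 18.7 * 100
= 80.2%

80.2%


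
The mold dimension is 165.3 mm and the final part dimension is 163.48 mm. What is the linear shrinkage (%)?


Shrinkage = (mold - part) / mold * 100
= (165.3 - 163.48) / 165.3 * 100
= 1.82 / 165.3 * 100
= 1.1%

1.1%


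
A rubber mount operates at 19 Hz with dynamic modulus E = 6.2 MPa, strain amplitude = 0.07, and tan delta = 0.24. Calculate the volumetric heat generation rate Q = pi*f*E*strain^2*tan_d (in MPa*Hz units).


Q = pi * f * E * strain^2 * tan_d
= pi * 19 * 6.2 * 0.07^2 * 0.24
= pi * 19 * 6.2 * 0.0049 * 0.24
= 0.4352

Q = 0.4352


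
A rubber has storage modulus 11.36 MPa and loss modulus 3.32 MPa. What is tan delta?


tan delta = E'' / E'
= 3.32 / 11.36
= 0.2923

tan delta = 0.2923


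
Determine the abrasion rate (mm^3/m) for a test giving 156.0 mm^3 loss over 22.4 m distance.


Rate = volume_loss / distance
= 156.0 / 22.4
= 6.964 mm^3/m

6.964 mm^3/m


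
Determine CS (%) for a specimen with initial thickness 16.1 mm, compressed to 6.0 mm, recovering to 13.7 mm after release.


CS = (t0 - recovered) / (t0 - ts) * 100
= (16.1 - 13.7) / (16.1 - 6.0) * 100
= 2.4 / 10.1 * 100
= 23.8%

23.8%


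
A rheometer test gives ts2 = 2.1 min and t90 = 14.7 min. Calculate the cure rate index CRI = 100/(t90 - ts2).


CRI = 100 / (t90 - ts2)
= 100 / (14.7 - 2.1)
= 100 / 12.6
= 7.94 min^-1

7.94 min^-1


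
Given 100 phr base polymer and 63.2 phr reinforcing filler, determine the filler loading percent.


Filler % = filler / (rubber + filler) * 100
= 63.2 / (100 + 63.2) * 100
= 63.2 / 163.2 * 100
= 38.73%

38.73%


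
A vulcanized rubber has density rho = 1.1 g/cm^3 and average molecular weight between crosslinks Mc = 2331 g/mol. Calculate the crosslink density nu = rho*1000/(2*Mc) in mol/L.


nu = rho * 1000 / (2 * Mc)
nu = 1.1 * 1000 / (2 * 2331)
nu = 1100.0 / 4662
nu = 0.2360 mol/L

0.2360 mol/L


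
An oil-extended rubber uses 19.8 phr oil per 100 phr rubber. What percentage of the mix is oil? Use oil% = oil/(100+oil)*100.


Oil % = oil / (100 + oil) * 100
= 19.8 / (100 + 19.8) * 100
= 19.8 / 119.8 * 100
= 16.53%

16.53%


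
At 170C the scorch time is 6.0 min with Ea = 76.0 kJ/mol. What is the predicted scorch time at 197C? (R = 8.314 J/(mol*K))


Convert temperatures: T1 = 170 + 273.15 = 443.15 K, T2 = 197 + 273.15 = 470.15 K
ts2_new = 6.0 * exp(76000 / 8.314 * (1/470.15 - 1/443.15))
1/T2 - 1/T1 = -1.2959e-04
ts2_new = 1.84 min

1.84 min


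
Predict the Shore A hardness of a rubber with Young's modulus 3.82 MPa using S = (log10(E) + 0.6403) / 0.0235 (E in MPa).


log10(E) = 0.0235*S - 0.6403  =>  S = (log10(E) + 0.6403) / 0.0235
log10(3.82) = 0.582063
S = (0.582063 + 0.6403) / 0.0235 = 1.222363 / 0.0235
S = 52.0

Shore A = 52.0


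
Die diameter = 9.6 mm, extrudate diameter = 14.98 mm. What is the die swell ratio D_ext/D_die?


Die swell ratio = D_extrudate / D_die
= 14.98 / 9.6
= 1.56

Die swell = 1.56


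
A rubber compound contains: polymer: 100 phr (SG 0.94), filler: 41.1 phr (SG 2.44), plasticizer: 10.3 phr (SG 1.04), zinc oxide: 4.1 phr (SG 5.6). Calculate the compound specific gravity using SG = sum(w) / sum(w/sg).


Sum of weights = 155.5
Volume contributions:
  polymer: 100/0.94 = 106.3830
  filler: 41.1/2.44 = 16.8443
  plasticizer: 10.3/1.04 = 9.9038
  zinc oxide: 4.1/5.6 = 0.7321
Sum of volumes = 133.8632
SG = 155.5 / 133.8632 = 1.162

SG = 1.162


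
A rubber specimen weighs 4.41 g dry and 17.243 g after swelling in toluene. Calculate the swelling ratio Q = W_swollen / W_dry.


Q = W_swollen / W_dry
Q = 17.243 / 4.41
Q = 3.91

Q = 3.91


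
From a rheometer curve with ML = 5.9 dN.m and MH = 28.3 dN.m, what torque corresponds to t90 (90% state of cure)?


M90 = ML + 0.9 * (MH - ML)
M90 = 5.9 + 0.9 * (28.3 - 5.9)
M90 = 5.9 + 0.9 * 22.4
M90 = 26.06 dN.m

26.06 dN.m


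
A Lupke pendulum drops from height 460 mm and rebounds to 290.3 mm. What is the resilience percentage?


Resilience = h_rebound / h_drop * 100
= 290.3 / 460 * 100
= 63.1%

63.1%


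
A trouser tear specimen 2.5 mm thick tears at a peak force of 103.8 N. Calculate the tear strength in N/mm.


Tear strength = force / thickness
= 103.8 / 2.5
= 41.52 N/mm

41.52 N/mm


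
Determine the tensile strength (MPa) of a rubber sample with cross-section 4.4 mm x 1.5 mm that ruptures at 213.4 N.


Area = width * thickness = 4.4 * 1.5 = 6.6 mm^2
TS = force / area = 213.4 / 6.6 = 32.33 MPa

32.33 MPa


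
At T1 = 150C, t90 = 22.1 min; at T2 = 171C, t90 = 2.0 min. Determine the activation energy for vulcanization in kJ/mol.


T1 = 423.15 K, T2 = 444.15 K
1/T1 - 1/T2 = 1.1174e-04
ln(t1/t2) = ln(22.1/2.0) = 2.4024
Ea = 8.314 * 2.4024 / 1.1174e-04 = 178758.0288 J/mol
Ea = 178.76 kJ/mol

178.76 kJ/mol


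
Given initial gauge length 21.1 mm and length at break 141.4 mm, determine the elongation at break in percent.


Elongation = (Lf - L0) / L0 * 100
= (141.4 - 21.1) / 21.1 * 100
= 120.3 / 21.1 * 100
= 570.1%

570.1%


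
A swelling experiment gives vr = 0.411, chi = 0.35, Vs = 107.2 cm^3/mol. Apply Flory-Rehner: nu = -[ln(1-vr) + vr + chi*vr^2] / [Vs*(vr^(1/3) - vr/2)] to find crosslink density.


ln(1 - vr) = ln(1 - 0.411) = -0.5293
Numerator = -((-0.5293) + 0.411 + 0.35 * 0.411^2) = 0.0592
Denominator = 107.2 * (0.411^(1/3) - 0.411/2) = 57.6735
nu = 0.0592 / 57.6735 = 0.0010 mol/cm^3

0.0010 mol/cm^3


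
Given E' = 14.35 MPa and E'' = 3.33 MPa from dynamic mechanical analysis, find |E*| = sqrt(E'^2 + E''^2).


|E*| = sqrt(E'^2 + E''^2)
= sqrt(14.35^2 + 3.33^2)
= sqrt(205.9225 + 11.0889)
= 14.731 MPa

14.731 MPa


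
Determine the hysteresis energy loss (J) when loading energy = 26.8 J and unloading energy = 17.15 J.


Hysteresis loss = loading - unloading
= 26.8 - 17.15
= 9.65 J

9.65 J


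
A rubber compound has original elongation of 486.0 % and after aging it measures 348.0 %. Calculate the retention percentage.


Retention = aged / original * 100
= 348.0 / 486.0 * 100
= 71.6%

71.6%


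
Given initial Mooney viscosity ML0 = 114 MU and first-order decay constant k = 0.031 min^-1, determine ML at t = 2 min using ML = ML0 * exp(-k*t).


ML = ML0 * exp(-k * t)
ML = 114 * exp(-0.031 * 2)
ML = 114 * 0.9399
ML = 107.15 MU

107.15 MU


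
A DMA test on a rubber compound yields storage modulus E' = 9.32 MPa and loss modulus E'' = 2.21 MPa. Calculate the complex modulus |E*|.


|E*| = sqrt(E'^2 + E''^2)
= sqrt(9.32^2 + 2.21^2)
= sqrt(86.8624 + 4.8841)
= 9.578 MPa

9.578 MPa


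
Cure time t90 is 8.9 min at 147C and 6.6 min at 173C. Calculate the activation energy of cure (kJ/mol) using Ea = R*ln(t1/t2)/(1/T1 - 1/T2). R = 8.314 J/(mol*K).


T1 = 420.15 K, T2 = 446.15 K
1/T1 - 1/T2 = 1.3870e-04
ln(t1/t2) = ln(8.9/6.6) = 0.2990
Ea = 8.314 * 0.2990 / 1.3870e-04 = 17921.1733 J/mol
Ea = 17.92 kJ/mol

17.92 kJ/mol


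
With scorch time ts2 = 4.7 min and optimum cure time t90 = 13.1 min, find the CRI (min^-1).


CRI = 100 / (t90 - ts2)
= 100 / (13.1 - 4.7)
= 100 / 8.4
= 11.9 min^-1

11.9 min^-1


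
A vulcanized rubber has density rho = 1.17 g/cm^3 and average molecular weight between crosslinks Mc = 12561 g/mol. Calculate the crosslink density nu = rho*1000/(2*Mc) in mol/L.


nu = rho * 1000 / (2 * Mc)
nu = 1.17 * 1000 / (2 * 12561)
nu = 1170.0 / 25122
nu = 0.0466 mol/L

0.0466 mol/L


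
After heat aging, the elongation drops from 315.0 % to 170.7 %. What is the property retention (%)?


Retention = aged / original * 100
= 170.7 / 315.0 * 100
= 54.2%

54.2%


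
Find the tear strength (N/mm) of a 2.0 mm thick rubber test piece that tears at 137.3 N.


Tear strength = force / thickness
= 137.3 / 2.0
= 68.65 N/mm

68.65 N/mm


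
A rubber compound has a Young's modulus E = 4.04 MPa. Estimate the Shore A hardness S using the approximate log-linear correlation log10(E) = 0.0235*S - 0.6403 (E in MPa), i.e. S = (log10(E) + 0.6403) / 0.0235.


log10(E) = 0.0235*S - 0.6403  =>  S = (log10(E) + 0.6403) / 0.0235
log10(4.04) = 0.606381
S = (0.606381 + 0.6403) / 0.0235 = 1.246681 / 0.0235
S = 53.1

Shore A = 53.1


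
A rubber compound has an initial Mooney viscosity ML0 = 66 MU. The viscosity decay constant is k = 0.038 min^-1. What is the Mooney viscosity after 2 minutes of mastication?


ML = ML0 * exp(-k * t)
ML = 66 * exp(-0.038 * 2)
ML = 66 * 0.9268
ML = 61.17 MU

61.17 MU


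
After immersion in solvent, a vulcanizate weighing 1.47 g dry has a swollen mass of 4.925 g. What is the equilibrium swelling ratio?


Q = W_swollen / W_dry
Q = 4.925 / 1.47
Q = 3.35

Q = 3.35


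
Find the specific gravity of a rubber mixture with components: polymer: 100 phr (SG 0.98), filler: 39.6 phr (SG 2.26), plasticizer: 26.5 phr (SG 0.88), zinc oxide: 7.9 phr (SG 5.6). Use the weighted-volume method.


Sum of weights = 174.0
Volume contributions:
  polymer: 100/0.98 = 102.0408
  filler: 39.6/2.26 = 17.5221
  plasticizer: 26.5/0.88 = 30.1136
  zinc oxide: 7.9/5.6 = 1.4107
Sum of volumes = 151.0873
SG = 174.0 / 151.0873 = 1.152

SG = 1.152


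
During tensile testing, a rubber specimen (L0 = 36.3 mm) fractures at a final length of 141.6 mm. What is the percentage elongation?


Elongation = (Lf - L0) / L0 * 100
= (141.6 - 36.3) / 36.3 * 100
= 105.3 / 36.3 * 100
= 290.1%

290.1%


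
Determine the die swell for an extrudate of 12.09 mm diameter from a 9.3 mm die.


Die swell ratio = D_extrudate / D_die
= 12.09 / 9.3
= 1.3

Die swell = 1.3


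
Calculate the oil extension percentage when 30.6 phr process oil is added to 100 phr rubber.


Oil % = oil / (100 + oil) * 100
= 30.6 / (100 + 30.6) * 100
= 30.6 / 130.6 * 100
= 23.43%

23.43%


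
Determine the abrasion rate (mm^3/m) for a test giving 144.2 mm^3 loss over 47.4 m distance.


Rate = volume_loss / distance
= 144.2 / 47.4
= 3.042 mm^3/m

3.042 mm^3/m


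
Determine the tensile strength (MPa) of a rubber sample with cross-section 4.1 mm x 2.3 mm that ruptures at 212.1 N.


Area = width * thickness = 4.1 * 2.3 = 9.43 mm^2
TS = force / area = 212.1 / 9.43 = 22.49 MPa

22.49 MPa


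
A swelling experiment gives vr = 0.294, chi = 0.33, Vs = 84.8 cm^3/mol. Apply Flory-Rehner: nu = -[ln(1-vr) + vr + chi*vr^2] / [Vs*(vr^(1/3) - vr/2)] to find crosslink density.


ln(1 - vr) = ln(1 - 0.294) = -0.3481
Numerator = -((-0.3481) + 0.294 + 0.33 * 0.294^2) = 0.0256
Denominator = 84.8 * (0.294^(1/3) - 0.294/2) = 43.9213
nu = 0.0256 / 43.9213 = 5.8323e-04 mol/cm^3

5.8323e-04 mol/cm^3


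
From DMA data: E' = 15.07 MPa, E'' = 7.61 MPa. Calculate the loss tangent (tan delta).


tan delta = E'' / E'
= 7.61 / 15.07
= 0.505

tan delta = 0.505


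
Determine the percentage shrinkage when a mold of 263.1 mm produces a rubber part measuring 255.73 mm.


Shrinkage = (mold - part) / mold * 100
= (263.1 - 255.73) / 263.1 * 100
= 7.37 / 263.1 * 100
= 2.8%

2.8%


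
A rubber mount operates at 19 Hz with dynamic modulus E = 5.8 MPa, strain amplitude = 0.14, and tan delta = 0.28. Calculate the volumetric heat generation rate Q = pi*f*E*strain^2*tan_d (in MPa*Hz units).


Q = pi * f * E * strain^2 * tan_d
= pi * 19 * 5.8 * 0.14^2 * 0.28
= pi * 19 * 5.8 * 0.0196 * 0.28
= 1.9000

Q = 1.9000


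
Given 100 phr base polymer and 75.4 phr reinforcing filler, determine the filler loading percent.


Filler % = filler / (rubber + filler) * 100
= 75.4 / (100 + 75.4) * 100
= 75.4 / 175.4 * 100
= 42.99%

42.99%


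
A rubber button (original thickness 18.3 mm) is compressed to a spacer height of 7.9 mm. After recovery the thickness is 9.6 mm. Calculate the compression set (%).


CS = (t0 - recovered) / (t0 - ts) * 100
= (18.3 - 9.6) / (18.3 - 7.9) * 100
= 8.7 / 10.4 * 100
= 83.7%

83.7%


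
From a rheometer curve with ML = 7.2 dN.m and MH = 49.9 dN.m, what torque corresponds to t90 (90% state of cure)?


M90 = ML + 0.9 * (MH - ML)
M90 = 7.2 + 0.9 * (49.9 - 7.2)
M90 = 7.2 + 0.9 * 42.7
M90 = 45.63 dN.m

45.63 dN.m


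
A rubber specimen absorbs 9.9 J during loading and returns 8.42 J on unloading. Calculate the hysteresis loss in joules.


Hysteresis loss = loading - unloading
= 9.9 - 8.42
= 1.48 J

1.48 J


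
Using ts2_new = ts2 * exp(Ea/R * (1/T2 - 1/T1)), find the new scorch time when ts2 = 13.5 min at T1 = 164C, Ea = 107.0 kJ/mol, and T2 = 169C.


Convert temperatures: T1 = 164 + 273.15 = 437.15 K, T2 = 169 + 273.15 = 442.15 K
ts2_new = 13.5 * exp(107000 / 8.314 * (1/442.15 - 1/437.15))
1/T2 - 1/T1 = -2.5868e-05
ts2_new = 9.68 min

9.68 min


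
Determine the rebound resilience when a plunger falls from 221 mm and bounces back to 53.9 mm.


Resilience = h_rebound / h_drop * 100
= 53.9 / 221 * 100
= 24.4%

24.4%


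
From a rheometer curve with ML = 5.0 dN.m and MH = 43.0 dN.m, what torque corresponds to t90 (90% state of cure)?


M90 = ML + 0.9 * (MH - ML)
M90 = 5.0 + 0.9 * (43.0 - 5.0)
M90 = 5.0 + 0.9 * 38.0
M90 = 39.2 dN.m

39.2 dN.m


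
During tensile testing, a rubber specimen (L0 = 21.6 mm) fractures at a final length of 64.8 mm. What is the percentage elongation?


Elongation = (Lf - L0) / L0 * 100
= (64.8 - 21.6) / 21.6 * 100
= 43.2 / 21.6 * 100
= 200.0%

200.0%


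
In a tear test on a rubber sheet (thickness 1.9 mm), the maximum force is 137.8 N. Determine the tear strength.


Tear strength = force / thickness
= 137.8 / 1.9
= 72.53 N/mm

72.53 N/mm


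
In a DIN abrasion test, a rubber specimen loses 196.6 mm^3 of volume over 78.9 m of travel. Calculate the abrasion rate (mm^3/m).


Rate = volume_loss / distance
= 196.6 / 78.9
= 2.492 mm^3/m

2.492 mm^3/m


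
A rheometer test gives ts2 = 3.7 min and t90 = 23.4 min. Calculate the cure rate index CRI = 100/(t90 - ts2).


CRI = 100 / (t90 - ts2)
= 100 / (23.4 - 3.7)
= 100 / 19.7
= 5.08 min^-1

5.08 min^-1


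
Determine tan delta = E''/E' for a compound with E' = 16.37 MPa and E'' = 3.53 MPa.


tan delta = E'' / E'
= 3.53 / 16.37
= 0.2156

tan delta = 0.2156


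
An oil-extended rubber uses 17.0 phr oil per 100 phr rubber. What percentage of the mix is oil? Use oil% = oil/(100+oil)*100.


Oil % = oil / (100 + oil) * 100
= 17.0 / (100 + 17.0) * 100
= 17.0 / 117.0 * 100
= 14.53%

14.53%


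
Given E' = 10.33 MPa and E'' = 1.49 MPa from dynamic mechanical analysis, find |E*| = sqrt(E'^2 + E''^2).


|E*| = sqrt(E'^2 + E''^2)
= sqrt(10.33^2 + 1.49^2)
= sqrt(106.7089 + 2.2201)
= 10.437 MPa

10.437 MPa


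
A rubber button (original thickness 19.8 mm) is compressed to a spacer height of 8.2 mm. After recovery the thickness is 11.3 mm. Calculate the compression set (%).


CS = (t0 - recovered) / (t0 - ts) * 100
= (19.8 - 11.3) / (19.8 - 8.2) * 100
= 8.5 / 11.6 * 100
= 73.3%

73.3%


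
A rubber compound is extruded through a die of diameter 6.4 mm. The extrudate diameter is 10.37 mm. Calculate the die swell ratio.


Die swell ratio = D_extrudate / D_die
= 10.37 / 6.4
= 1.62

Die swell = 1.62


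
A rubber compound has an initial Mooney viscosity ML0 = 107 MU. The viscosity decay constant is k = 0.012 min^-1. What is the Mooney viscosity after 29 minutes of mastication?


ML = ML0 * exp(-k * t)
ML = 107 * exp(-0.012 * 29)
ML = 107 * 0.7061
ML = 75.55 MU

75.55 MU


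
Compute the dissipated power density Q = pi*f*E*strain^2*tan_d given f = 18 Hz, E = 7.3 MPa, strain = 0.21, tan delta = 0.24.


Q = pi * f * E * strain^2 * tan_d
= pi * 18 * 7.3 * 0.21^2 * 0.24
= pi * 18 * 7.3 * 0.0441 * 0.24
= 4.3691

Q = 4.3691


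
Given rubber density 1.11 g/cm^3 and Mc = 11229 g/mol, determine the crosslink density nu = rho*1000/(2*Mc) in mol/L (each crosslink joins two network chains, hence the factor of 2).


nu = rho * 1000 / (2 * Mc)
nu = 1.11 * 1000 / (2 * 11229)
nu = 1110.0 / 22458
nu = 0.0494 mol/L

0.0494 mol/L


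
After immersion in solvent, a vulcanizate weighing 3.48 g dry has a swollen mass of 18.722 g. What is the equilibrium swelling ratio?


Q = W_swollen / W_dry
Q = 18.722 / 3.48
Q = 5.38

Q = 5.38


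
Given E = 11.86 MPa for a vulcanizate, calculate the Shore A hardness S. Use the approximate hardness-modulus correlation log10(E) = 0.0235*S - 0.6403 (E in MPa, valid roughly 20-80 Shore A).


log10(E) = 0.0235*S - 0.6403  =>  S = (log10(E) + 0.6403) / 0.0235
log10(11.86) = 1.074085
S = (1.074085 + 0.6403) / 0.0235 = 1.714385 / 0.0235
S = 73.0

Shore A = 73.0


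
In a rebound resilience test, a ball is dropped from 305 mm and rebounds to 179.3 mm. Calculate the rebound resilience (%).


Resilience = h_rebound / h_drop * 100
= 179.3 / 305 * 100
= 58.8%

58.8%


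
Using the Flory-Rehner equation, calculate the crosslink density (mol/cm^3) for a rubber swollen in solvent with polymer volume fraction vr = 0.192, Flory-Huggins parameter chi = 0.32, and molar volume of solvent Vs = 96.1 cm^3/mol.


ln(1 - vr) = ln(1 - 0.192) = -0.2132
Numerator = -((-0.2132) + 0.192 + 0.32 * 0.192^2) = 0.0094
Denominator = 96.1 * (0.192^(1/3) - 0.192/2) = 46.2145
nu = 0.0094 / 46.2145 = 2.0333e-04 mol/cm^3

2.0333e-04 mol/cm^3


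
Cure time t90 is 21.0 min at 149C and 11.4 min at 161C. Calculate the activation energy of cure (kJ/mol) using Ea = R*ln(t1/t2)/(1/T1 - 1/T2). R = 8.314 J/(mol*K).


T1 = 422.15 K, T2 = 434.15 K
1/T1 - 1/T2 = 6.5475e-05
ln(t1/t2) = ln(21.0/11.4) = 0.6109
Ea = 8.314 * 0.6109 / 6.5475e-05 = 77573.2443 J/mol
Ea = 77.57 kJ/mol

77.57 kJ/mol


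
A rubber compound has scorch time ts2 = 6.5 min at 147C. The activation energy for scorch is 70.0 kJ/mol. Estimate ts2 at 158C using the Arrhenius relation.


Convert temperatures: T1 = 147 + 273.15 = 420.15 K, T2 = 158 + 273.15 = 431.15 K
ts2_new = 6.5 * exp(70000 / 8.314 * (1/431.15 - 1/420.15))
1/T2 - 1/T1 = -6.0724e-05
ts2_new = 3.9 min

3.9 min


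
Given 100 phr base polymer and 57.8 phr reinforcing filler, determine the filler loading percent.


Filler % = filler / (rubber + filler) * 100
= 57.8 / (100 + 57.8) * 100
= 57.8 / 157.8 * 100
= 36.63%

36.63%


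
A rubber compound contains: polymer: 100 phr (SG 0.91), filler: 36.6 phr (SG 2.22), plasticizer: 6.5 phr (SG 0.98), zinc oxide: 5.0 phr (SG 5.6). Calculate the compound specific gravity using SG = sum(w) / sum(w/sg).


Sum of weights = 148.1
Volume contributions:
  polymer: 100/0.91 = 109.8901
  filler: 36.6/2.22 = 16.4865
  plasticizer: 6.5/0.98 = 6.6327
  zinc oxide: 5.0/5.6 = 0.8929
Sum of volumes = 133.9021
SG = 148.1 / 133.9021 = 1.106

SG = 1.106


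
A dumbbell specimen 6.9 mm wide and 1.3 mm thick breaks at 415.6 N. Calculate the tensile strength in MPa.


Area = width * thickness = 6.9 * 1.3 = 8.97 mm^2
TS = force / area = 415.6 / 8.97 = 46.33 MPa

46.33 MPa


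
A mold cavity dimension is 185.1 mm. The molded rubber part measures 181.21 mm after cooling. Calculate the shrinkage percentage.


Shrinkage = (mold - part) / mold * 100
= (185.1 - 181.21) / 185.1 * 100
= 3.89 / 185.1 * 100
= 2.1%

2.1%


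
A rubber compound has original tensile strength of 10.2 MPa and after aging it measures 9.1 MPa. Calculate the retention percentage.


Retention = aged / original * 100
= 9.1 / 10.2 * 100
= 89.2%

89.2%


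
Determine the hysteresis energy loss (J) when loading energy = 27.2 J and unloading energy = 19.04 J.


Hysteresis loss = loading - unloading
= 27.2 - 19.04
= 8.16 J

8.16 J


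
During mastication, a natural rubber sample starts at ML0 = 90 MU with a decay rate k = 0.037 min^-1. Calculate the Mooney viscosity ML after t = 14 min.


ML = ML0 * exp(-k * t)
ML = 90 * exp(-0.037 * 14)
ML = 90 * 0.5957
ML = 53.61 MU

53.61 MU


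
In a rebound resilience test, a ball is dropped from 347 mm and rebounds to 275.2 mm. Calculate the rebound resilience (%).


Resilience = h_rebound / h_drop * 100
= 275.2 / 347 * 100
= 79.3%

79.3%


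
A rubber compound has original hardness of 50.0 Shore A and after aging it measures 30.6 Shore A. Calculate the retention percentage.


Retention = aged / original * 100
= 30.6 / 50.0 * 100
= 61.2%

61.2%


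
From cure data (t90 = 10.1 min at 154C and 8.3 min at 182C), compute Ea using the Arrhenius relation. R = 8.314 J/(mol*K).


T1 = 427.15 K, T2 = 455.15 K
1/T1 - 1/T2 = 1.4402e-04
ln(t1/t2) = ln(10.1/8.3) = 0.1963
Ea = 8.314 * 0.1963 / 1.4402e-04 = 11330.8579 J/mol
Ea = 11.33 kJ/mol

11.33 kJ/mol


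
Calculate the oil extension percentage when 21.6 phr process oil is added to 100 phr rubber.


Oil % = oil / (100 + oil) * 100
= 21.6 / (100 + 21.6) * 100
= 21.6 / 121.6 * 100
= 17.76%

17.76%


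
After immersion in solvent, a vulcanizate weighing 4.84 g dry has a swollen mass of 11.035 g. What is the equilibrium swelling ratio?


Q = W_swollen / W_dry
Q = 11.035 / 4.84
Q = 2.28

Q = 2.28


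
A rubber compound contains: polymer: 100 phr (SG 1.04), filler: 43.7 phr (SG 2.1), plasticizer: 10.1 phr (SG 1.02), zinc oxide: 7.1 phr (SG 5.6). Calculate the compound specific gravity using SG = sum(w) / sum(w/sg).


Sum of weights = 160.9
Volume contributions:
  polymer: 100/1.04 = 96.1538
  filler: 43.7/2.1 = 20.8095
  plasticizer: 10.1/1.02 = 9.9020
  zinc oxide: 7.1/5.6 = 1.2679
Sum of volumes = 128.1332
SG = 160.9 / 128.1332 = 1.256

SG = 1.256


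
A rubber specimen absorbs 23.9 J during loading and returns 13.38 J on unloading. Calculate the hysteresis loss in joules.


Hysteresis loss = loading - unloading
= 23.9 - 13.38
= 10.52 J

10.52 J


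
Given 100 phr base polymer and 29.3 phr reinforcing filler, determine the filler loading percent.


Filler % = filler / (rubber + filler) * 100
= 29.3 / (100 + 29.3) * 100
= 29.3 / 129.3 * 100
= 22.66%

22.66%


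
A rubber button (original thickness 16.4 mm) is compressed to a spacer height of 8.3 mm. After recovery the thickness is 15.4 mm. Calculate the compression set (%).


CS = (t0 - recovered) / (t0 - ts) * 100
= (16.4 - 15.4) / (16.4 - 8.3) * 100
= 1.0 / 8.1 * 100
= 12.3%

12.3%


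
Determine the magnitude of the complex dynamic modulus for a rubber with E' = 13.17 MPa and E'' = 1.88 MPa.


|E*| = sqrt(E'^2 + E''^2)
= sqrt(13.17^2 + 1.88^2)
= sqrt(173.4489 + 3.5344)
= 13.304 MPa

13.304 MPa


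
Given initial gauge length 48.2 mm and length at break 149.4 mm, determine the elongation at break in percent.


Elongation = (Lf - L0) / L0 * 100
= (149.4 - 48.2) / 48.2 * 100
= 101.2 / 48.2 * 100
= 210.0%

210.0%


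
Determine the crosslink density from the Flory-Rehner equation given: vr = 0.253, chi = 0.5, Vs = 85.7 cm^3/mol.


ln(1 - vr) = ln(1 - 0.253) = -0.2917
Numerator = -((-0.2917) + 0.253 + 0.5 * 0.253^2) = 0.0067
Denominator = 85.7 * (0.253^(1/3) - 0.253/2) = 43.3617
nu = 0.0067 / 43.3617 = 1.5418e-04 mol/cm^3

1.5418e-04 mol/cm^3


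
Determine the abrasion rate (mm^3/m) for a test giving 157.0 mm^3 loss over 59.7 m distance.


Rate = volume_loss / distance
= 157.0 / 59.7
= 2.63 mm^3/m

2.63 mm^3/m


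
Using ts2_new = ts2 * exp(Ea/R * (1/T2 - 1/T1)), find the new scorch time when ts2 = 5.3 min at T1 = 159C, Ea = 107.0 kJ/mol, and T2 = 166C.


Convert temperatures: T1 = 159 + 273.15 = 432.15 K, T2 = 166 + 273.15 = 439.15 K
ts2_new = 5.3 * exp(107000 / 8.314 * (1/439.15 - 1/432.15))
1/T2 - 1/T1 = -3.6885e-05
ts2_new = 3.3 min

3.3 min


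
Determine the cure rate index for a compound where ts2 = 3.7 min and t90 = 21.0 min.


CRI = 100 / (t90 - ts2)
= 100 / (21.0 - 3.7)
= 100 / 17.3
= 5.78 min^-1

5.78 min^-1


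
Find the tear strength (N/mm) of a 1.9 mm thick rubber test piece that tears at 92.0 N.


Tear strength = force / thickness
= 92.0 / 1.9
= 48.42 N/mm

48.42 N/mm


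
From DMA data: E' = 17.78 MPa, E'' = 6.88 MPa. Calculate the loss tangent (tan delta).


tan delta = E'' / E'
= 6.88 / 17.78
= 0.387

tan delta = 0.387


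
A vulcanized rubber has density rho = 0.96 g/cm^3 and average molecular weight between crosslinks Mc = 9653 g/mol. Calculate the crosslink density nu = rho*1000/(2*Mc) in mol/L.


nu = rho * 1000 / (2 * Mc)
nu = 0.96 * 1000 / (2 * 9653)
nu = 960.0 / 19306
nu = 0.0497 mol/L

0.0497 mol/L


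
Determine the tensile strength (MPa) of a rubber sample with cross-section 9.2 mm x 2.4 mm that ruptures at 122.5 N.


Area = width * thickness = 9.2 * 2.4 = 22.08 mm^2
TS = force / area = 122.5 / 22.08 = 5.55 MPa

5.55 MPa


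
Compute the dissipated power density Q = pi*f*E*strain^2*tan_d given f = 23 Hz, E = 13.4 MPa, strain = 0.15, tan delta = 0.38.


Q = pi * f * E * strain^2 * tan_d
= pi * 23 * 13.4 * 0.15^2 * 0.38
= pi * 23 * 13.4 * 0.0225 * 0.38
= 8.2784

Q = 8.2784


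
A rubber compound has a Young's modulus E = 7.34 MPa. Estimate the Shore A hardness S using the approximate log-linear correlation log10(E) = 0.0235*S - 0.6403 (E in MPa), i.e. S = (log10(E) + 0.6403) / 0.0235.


log10(E) = 0.0235*S - 0.6403  =>  S = (log10(E) + 0.6403) / 0.0235
log10(7.34) = 0.865696
S = (0.865696 + 0.6403) / 0.0235 = 1.505996 / 0.0235
S = 64.1

Shore A = 64.1


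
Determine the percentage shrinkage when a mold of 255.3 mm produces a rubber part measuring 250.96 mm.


Shrinkage = (mold - part) / mold * 100
= (255.3 - 250.96) / 255.3 * 100
= 4.34 / 255.3 * 100
= 1.7%

1.7%


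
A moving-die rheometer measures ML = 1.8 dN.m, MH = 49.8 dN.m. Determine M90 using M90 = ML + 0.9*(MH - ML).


M90 = ML + 0.9 * (MH - ML)
M90 = 1.8 + 0.9 * (49.8 - 1.8)
M90 = 1.8 + 0.9 * 48.0
M90 = 45.0 dN.m

45.0 dN.m


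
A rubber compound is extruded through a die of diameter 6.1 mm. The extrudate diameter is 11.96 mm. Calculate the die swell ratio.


Die swell ratio = D_extrudate / D_die
= 11.96 / 6.1
= 1.961

Die swell = 1.961


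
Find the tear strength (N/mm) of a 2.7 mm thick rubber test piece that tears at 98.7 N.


Tear strength = force / thickness
= 98.7 / 2.7
= 36.56 N/mm

36.56 N/mm


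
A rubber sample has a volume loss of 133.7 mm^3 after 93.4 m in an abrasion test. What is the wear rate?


Rate = volume_loss / distance
= 133.7 / 93.4
= 1.431 mm^3/m

1.431 mm^3/m


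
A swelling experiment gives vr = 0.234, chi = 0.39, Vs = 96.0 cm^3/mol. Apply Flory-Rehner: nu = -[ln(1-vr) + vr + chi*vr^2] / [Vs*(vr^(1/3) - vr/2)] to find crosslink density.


ln(1 - vr) = ln(1 - 0.234) = -0.2666
Numerator = -((-0.2666) + 0.234 + 0.39 * 0.234^2) = 0.0112
Denominator = 96.0 * (0.234^(1/3) - 0.234/2) = 47.9255
nu = 0.0112 / 47.9255 = 2.3408e-04 mol/cm^3

2.3408e-04 mol/cm^3


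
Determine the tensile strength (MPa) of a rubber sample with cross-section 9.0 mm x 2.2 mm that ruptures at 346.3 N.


Area = width * thickness = 9.0 * 2.2 = 19.8 mm^2
TS = force / area = 346.3 / 19.8 = 17.49 MPa

17.49 MPa


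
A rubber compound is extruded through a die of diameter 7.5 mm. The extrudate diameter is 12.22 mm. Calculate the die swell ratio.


Die swell ratio = D_extrudate / D_die
= 12.22 / 7.5
= 1.629

Die swell = 1.629


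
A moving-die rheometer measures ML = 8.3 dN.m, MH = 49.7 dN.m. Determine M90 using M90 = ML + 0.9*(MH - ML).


M90 = ML + 0.9 * (MH - ML)
M90 = 8.3 + 0.9 * (49.7 - 8.3)
M90 = 8.3 + 0.9 * 41.4
M90 = 45.56 dN.m

45.56 dN.m


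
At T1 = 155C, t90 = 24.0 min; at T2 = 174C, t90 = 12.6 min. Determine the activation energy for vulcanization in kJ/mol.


T1 = 428.15 K, T2 = 447.15 K
1/T1 - 1/T2 = 9.9244e-05
ln(t1/t2) = ln(24.0/12.6) = 0.6444
Ea = 8.314 * 0.6444 / 9.9244e-05 = 53979.9110 J/mol
Ea = 53.98 kJ/mol

53.98 kJ/mol


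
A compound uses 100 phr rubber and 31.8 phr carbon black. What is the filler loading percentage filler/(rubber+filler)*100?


Filler % = filler / (rubber + filler) * 100
= 31.8 / (100 + 31.8) * 100
= 31.8 / 131.8 * 100
= 24.13%

24.13%


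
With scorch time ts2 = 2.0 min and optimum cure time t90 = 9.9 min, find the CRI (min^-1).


CRI = 100 / (t90 - ts2)
= 100 / (9.9 - 2.0)
= 100 / 7.9
= 12.66 min^-1

12.66 min^-1


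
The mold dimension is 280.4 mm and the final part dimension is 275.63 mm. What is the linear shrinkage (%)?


Shrinkage = (mold - part) / mold * 100
= (280.4 - 275.63) / 280.4 * 100
= 4.77 / 280.4 * 100
= 1.7%

1.7%


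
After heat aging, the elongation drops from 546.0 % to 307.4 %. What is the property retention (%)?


Retention = aged / original * 100
= 307.4 / 546.0 * 100
= 56.3%

56.3%


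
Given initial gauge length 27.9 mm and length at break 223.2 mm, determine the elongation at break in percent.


Elongation = (Lf - L0) / L0 * 100
= (223.2 - 27.9) / 27.9 * 100
= 195.3 / 27.9 * 100
= 700.0%

700.0%


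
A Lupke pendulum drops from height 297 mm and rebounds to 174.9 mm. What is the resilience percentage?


Resilience = h_rebound / h_drop * 100
= 174.9 / 297 * 100
= 58.9%

58.9%


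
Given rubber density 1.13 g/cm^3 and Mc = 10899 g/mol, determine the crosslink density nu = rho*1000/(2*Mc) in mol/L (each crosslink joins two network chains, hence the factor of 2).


nu = rho * 1000 / (2 * Mc)
nu = 1.13 * 1000 / (2 * 10899)
nu = 1130.0 / 21798
nu = 0.0518 mol/L

0.0518 mol/L


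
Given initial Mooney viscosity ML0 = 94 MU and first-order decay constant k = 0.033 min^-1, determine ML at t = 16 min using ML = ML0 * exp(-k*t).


ML = ML0 * exp(-k * t)
ML = 94 * exp(-0.033 * 16)
ML = 94 * 0.5898
ML = 55.44 MU

55.44 MU


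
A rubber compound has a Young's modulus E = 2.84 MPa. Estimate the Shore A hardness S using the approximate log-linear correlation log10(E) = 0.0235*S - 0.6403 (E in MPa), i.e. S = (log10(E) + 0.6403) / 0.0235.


log10(E) = 0.0235*S - 0.6403  =>  S = (log10(E) + 0.6403) / 0.0235
log10(2.84) = 0.453318
S = (0.453318 + 0.6403) / 0.0235 = 1.093618 / 0.0235
S = 46.5

Shore A = 46.5


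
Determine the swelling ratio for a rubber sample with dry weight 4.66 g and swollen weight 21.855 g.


Q = W_swollen / W_dry
Q = 21.855 / 4.66
Q = 4.69

Q = 4.69


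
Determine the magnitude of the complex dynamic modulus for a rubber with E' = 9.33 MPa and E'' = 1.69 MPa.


|E*| = sqrt(E'^2 + E''^2)
= sqrt(9.33^2 + 1.69^2)
= sqrt(87.0489 + 2.8561)
= 9.482 MPa

9.482 MPa


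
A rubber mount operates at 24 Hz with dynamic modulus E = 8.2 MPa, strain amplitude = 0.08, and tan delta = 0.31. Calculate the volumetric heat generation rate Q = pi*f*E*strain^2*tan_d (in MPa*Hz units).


Q = pi * f * E * strain^2 * tan_d
= pi * 24 * 8.2 * 0.08^2 * 0.31
= pi * 24 * 8.2 * 0.0064 * 0.31
= 1.2266

Q = 1.2266


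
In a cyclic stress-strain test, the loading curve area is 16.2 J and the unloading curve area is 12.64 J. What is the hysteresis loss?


Hysteresis loss = loading - unloading
= 16.2 - 12.64
= 3.56 J

3.56 J


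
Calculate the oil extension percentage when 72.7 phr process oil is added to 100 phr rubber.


Oil % = oil / (100 + oil) * 100
= 72.7 / (100 + 72.7) * 100
= 72.7 / 172.7 * 100
= 42.1%

42.1%


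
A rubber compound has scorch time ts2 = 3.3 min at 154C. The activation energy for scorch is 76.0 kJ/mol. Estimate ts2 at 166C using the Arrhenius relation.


Convert temperatures: T1 = 154 + 273.15 = 427.15 K, T2 = 166 + 273.15 = 439.15 K
ts2_new = 3.3 * exp(76000 / 8.314 * (1/439.15 - 1/427.15))
1/T2 - 1/T1 = -6.3972e-05
ts2_new = 1.84 min

1.84 min


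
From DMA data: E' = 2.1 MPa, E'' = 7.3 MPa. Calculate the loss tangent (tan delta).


tan delta = E'' / E'
= 7.3 / 2.1
= 3.4762

tan delta = 3.4762


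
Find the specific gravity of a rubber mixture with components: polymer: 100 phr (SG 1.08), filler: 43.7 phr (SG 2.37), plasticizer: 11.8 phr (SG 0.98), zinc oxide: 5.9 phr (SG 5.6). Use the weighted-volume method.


Sum of weights = 161.4
Volume contributions:
  polymer: 100/1.08 = 92.5926
  filler: 43.7/2.37 = 18.4388
  plasticizer: 11.8/0.98 = 12.0408
  zinc oxide: 5.9/5.6 = 1.0536
Sum of volumes = 124.1258
SG = 161.4 / 124.1258 = 1.3

SG = 1.3


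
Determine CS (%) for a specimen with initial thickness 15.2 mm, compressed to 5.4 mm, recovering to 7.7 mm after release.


CS = (t0 - recovered) / (t0 - ts) * 100
= (15.2 - 7.7) / (15.2 - 5.4) * 100
= 7.5 / 9.8 * 100
= 76.5%

76.5%


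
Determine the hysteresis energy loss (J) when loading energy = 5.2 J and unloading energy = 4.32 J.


Hysteresis loss = loading - unloading
= 5.2 - 4.32
= 0.88 J

0.88 J


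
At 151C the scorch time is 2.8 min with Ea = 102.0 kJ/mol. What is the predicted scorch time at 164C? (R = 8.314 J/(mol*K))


Convert temperatures: T1 = 151 + 273.15 = 424.15 K, T2 = 164 + 273.15 = 437.15 K
ts2_new = 2.8 * exp(102000 / 8.314 * (1/437.15 - 1/424.15))
1/T2 - 1/T1 = -7.0112e-05
ts2_new = 1.18 min

1.18 min


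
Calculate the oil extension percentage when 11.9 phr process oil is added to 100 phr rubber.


Oil % = oil / (100 + oil) * 100
= 11.9 / (100 + 11.9) * 100
= 11.9 / 111.9 * 100
= 10.63%

10.63%


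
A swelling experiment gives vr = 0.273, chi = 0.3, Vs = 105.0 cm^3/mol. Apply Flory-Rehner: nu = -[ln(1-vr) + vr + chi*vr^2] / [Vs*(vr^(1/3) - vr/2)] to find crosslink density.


ln(1 - vr) = ln(1 - 0.273) = -0.3188
Numerator = -((-0.3188) + 0.273 + 0.3 * 0.273^2) = 0.0235
Denominator = 105.0 * (0.273^(1/3) - 0.273/2) = 53.7826
nu = 0.0235 / 53.7826 = 4.3639e-04 mol/cm^3

4.3639e-04 mol/cm^3


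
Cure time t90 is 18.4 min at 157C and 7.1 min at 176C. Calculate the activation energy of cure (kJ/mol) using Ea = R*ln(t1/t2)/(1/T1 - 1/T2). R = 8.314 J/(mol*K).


T1 = 430.15 K, T2 = 449.15 K
1/T1 - 1/T2 = 9.8343e-05
ln(t1/t2) = ln(18.4/7.1) = 0.9523
Ea = 8.314 * 0.9523 / 9.8343e-05 = 80504.7330 J/mol
Ea = 80.5 kJ/mol

80.5 kJ/mol


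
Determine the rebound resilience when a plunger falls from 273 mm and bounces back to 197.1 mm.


Resilience = h_rebound / h_drop * 100
= 197.1 / 273 * 100
= 72.2%

72.2%


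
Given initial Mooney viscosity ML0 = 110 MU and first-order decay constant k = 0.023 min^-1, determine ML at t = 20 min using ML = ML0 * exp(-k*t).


ML = ML0 * exp(-k * t)
ML = 110 * exp(-0.023 * 20)
ML = 110 * 0.6313
ML = 69.44 MU

69.44 MU
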